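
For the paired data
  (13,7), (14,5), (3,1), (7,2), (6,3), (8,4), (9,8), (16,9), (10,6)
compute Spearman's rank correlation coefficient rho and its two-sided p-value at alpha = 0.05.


Step 1: Rank x and y separately (midranks; no ties here).
rank(x): 13->7, 14->8, 3->1, 7->3, 6->2, 8->4, 9->5, 16->9, 10->6
rank(y): 7->7, 5->5, 1->1, 2->2, 3->3, 4->4, 8->8, 9->9, 6->6
Step 2: d_i = R_x(i) - R_y(i); compute d_i^2.
  (7-7)^2=0, (8-5)^2=9, (1-1)^2=0, (3-2)^2=1, (2-3)^2=1, (4-4)^2=0, (5-8)^2=9, (9-9)^2=0, (6-6)^2=0
sum(d^2) = 20.
Step 3: rho = 1 - 6*20 / (9*(9^2 - 1)) = 1 - 120/720 = 0.833333.
Step 4: Under H0, t = rho * sqrt((n-2)/(1-rho^2)) = 3.9886 ~ t(7).
Step 5: Two-sided p-value from the t-distribution with 7 df = 0.005266.
Step 6: alpha = 0.05. reject H0.

rho = 0.8333, p = 0.005266, reject H0 at alpha = 0.05.


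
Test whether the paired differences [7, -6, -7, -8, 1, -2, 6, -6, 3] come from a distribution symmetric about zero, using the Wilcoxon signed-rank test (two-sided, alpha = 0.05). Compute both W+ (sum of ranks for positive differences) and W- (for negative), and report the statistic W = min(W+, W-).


Step 1: Drop any zero differences (none here) and take |d_i|.
|d| = [7, 6, 7, 8, 1, 2, 6, 6, 3]
Step 2: Midrank |d_i| (ties get averaged ranks).
ranks: |7|->7.5, |6|->5, |7|->7.5, |8|->9, |1|->1, |2|->2, |6|->5, |6|->5, |3|->3
Step 3: Attach original signs; sum ranks with positive sign and with negative sign.
W+ = 7.5 + 1 + 5 + 3 = 16.5
W- = 5 + 7.5 + 9 + 2 + 5 = 28.5
(Check: W+ + W- = 45 should equal n(n+1)/2 = 45.)
Step 4: Test statistic W = min(W+, W-) = 16.5.
Step 5: Ties in |d|, so use the tie-corrected normal approximation.
        E[W] = n(n+1)/4 = 9*10/4 = 22.5.
        Tie groups: |d|=6 (t=3), |d|=7 (t=2); sum(t^3 - t) = 30.
        Var[W] = n(n+1)(2n+1)/24 - sum(t^3-t)/48 = 1710/24 - 30/48 = 70.625.
        z = (W - E[W]) / sqrt(Var[W]) = (16.5 - 22.5) / 8.4039 = -0.7140.
        Two-sided p = 2*Phi(z) = 0.475254.
Step 6: alpha = 0.05. fail to reject H0.

W+ = 16.5, W- = 28.5, W = min = 16.5, p = 0.475254, fail to reject H0.


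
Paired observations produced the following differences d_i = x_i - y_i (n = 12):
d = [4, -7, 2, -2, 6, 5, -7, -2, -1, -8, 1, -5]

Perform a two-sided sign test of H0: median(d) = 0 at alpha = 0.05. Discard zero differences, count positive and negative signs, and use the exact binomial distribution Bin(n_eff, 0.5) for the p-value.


Step 1: Discard zero differences. Original n = 12; n_eff = number of nonzero differences = 12.
Nonzero differences (with sign): +4, -7, +2, -2, +6, +5, -7, -2, -1, -8, +1, -5
Step 2: Count signs: positive = 5, negative = 7.
Step 3: Under H0: P(positive) = 0.5, so the number of positives S ~ Bin(12, 0.5).
Step 4: Two-sided exact p-value = sum of Bin(12,0.5) probabilities at or below the observed probability = 0.774414.
Step 5: alpha = 0.05. fail to reject H0.

n_eff = 12, pos = 5, neg = 7, p = 0.774414, fail to reject H0.


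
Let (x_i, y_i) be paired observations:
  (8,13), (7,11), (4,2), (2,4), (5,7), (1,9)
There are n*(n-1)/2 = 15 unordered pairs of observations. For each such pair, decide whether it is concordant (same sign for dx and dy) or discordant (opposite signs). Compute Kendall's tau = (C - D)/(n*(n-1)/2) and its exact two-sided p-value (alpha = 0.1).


Step 1: Enumerate the 15 unordered pairs (i,j) with i<j and classify each by sign(x_j-x_i) * sign(y_j-y_i).
  (1,2):dx=-1,dy=-2->C; (1,3):dx=-4,dy=-11->C; (1,4):dx=-6,dy=-9->C; (1,5):dx=-3,dy=-6->C
  (1,6):dx=-7,dy=-4->C; (2,3):dx=-3,dy=-9->C; (2,4):dx=-5,dy=-7->C; (2,5):dx=-2,dy=-4->C
  (2,6):dx=-6,dy=-2->C; (3,4):dx=-2,dy=+2->D; (3,5):dx=+1,dy=+5->C; (3,6):dx=-3,dy=+7->D
  (4,5):dx=+3,dy=+3->C; (4,6):dx=-1,dy=+5->D; (5,6):dx=-4,dy=+2->D
Step 2: C = 11, D = 4, total pairs = 15.
Step 3: tau = (C - D)/(n(n-1)/2) = (11 - 4)/15 = 0.466667.
Step 4: Exact two-sided p-value (enumerate n! = 720 permutations of y under H0): p = 0.272222.
Step 5: alpha = 0.1. fail to reject H0.

tau_b = 0.4667 (C=11, D=4), p = 0.272222, fail to reject H0.


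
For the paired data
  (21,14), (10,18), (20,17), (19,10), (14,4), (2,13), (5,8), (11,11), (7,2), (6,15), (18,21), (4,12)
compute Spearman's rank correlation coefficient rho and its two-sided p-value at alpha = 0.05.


Step 1: Rank x and y separately (midranks; no ties here).
rank(x): 21->12, 10->6, 20->11, 19->10, 14->8, 2->1, 5->3, 11->7, 7->5, 6->4, 18->9, 4->2
rank(y): 14->8, 18->11, 17->10, 10->4, 4->2, 13->7, 8->3, 11->5, 2->1, 15->9, 21->12, 12->6
Step 2: d_i = R_x(i) - R_y(i); compute d_i^2.
  (12-8)^2=16, (6-11)^2=25, (11-10)^2=1, (10-4)^2=36, (8-2)^2=36, (1-7)^2=36, (3-3)^2=0, (7-5)^2=4, (5-1)^2=16, (4-9)^2=25, (9-12)^2=9, (2-6)^2=16
sum(d^2) = 220.
Step 3: rho = 1 - 6*220 / (12*(12^2 - 1)) = 1 - 1320/1716 = 0.230769.
Step 4: Under H0, t = rho * sqrt((n-2)/(1-rho^2)) = 0.7500 ~ t(10).
Step 5: Two-sided p-value from the t-distribution with 10 df = 0.470532.
Step 6: alpha = 0.05. fail to reject H0.

rho = 0.2308, p = 0.470532, fail to reject H0 at alpha = 0.05.


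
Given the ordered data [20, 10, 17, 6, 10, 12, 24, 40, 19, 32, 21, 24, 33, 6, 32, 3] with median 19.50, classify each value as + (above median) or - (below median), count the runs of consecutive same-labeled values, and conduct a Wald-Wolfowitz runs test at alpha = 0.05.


Step 1: Compute median = 19.50; label A = above, B = below.
Labels in order: ABBBBBAABAAAABAB  (n_A = 8, n_B = 8)
Step 2: Count runs R = 8.
Step 3: Under H0 (random ordering), E[R] = 2*n_A*n_B/(n_A+n_B) + 1 = 2*8*8/16 + 1 = 9.0000.
        Var[R] = 2*n_A*n_B*(2*n_A*n_B - n_A - n_B) / ((n_A+n_B)^2 * (n_A+n_B-1)) = 14336/3840 = 3.7333.
        SD[R] = 1.9322.
Step 4: Continuity-corrected z = (R + 0.5 - E[R]) / SD[R] = (8 + 0.5 - 9.0000) / 1.9322 = -0.2588.
Step 5: Two-sided p-value via normal approximation = 2*(1 - Phi(|z|)) = 0.795809.
Step 6: alpha = 0.05. fail to reject H0.

R = 8, z = -0.2588, p = 0.795809, fail to reject H0.


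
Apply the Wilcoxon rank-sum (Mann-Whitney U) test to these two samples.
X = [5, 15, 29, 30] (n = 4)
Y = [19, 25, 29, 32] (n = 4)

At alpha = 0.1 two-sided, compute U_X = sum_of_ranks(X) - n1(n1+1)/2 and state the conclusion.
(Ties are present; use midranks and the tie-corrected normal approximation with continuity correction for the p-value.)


Step 1: Combine and sort all 8 observations; assign midranks.
sorted (value, group): (5,X), (15,X), (19,Y), (25,Y), (29,X), (29,Y), (30,X), (32,Y)
ranks: 5->1, 15->2, 19->3, 25->4, 29->5.5, 29->5.5, 30->7, 32->8
Step 2: Rank sum for X: R1 = 1 + 2 + 5.5 + 7 = 15.5.
Step 3: U_X = R1 - n1(n1+1)/2 = 15.5 - 4*5/2 = 15.5 - 10 = 5.5.
       U_Y = n1*n2 - U_X = 16 - 5.5 = 10.5.
Step 4: Ties are present, so use the tie-corrected normal approximation (with continuity correction) for the p-value.
Step 5: p-value = 0.561363; compare to alpha = 0.1. fail to reject H0.

U_X = 5.5, p = 0.561363, fail to reject H0 at alpha = 0.1.


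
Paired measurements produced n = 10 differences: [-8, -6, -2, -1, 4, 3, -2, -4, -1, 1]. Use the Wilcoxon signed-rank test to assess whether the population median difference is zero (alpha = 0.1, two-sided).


Step 1: Drop any zero differences (none here) and take |d_i|.
|d| = [8, 6, 2, 1, 4, 3, 2, 4, 1, 1]
Step 2: Midrank |d_i| (ties get averaged ranks).
ranks: |8|->10, |6|->9, |2|->4.5, |1|->2, |4|->7.5, |3|->6, |2|->4.5, |4|->7.5, |1|->2, |1|->2
Step 3: Attach original signs; sum ranks with positive sign and with negative sign.
W+ = 7.5 + 6 + 2 = 15.5
W- = 10 + 9 + 4.5 + 2 + 4.5 + 7.5 + 2 = 39.5
(Check: W+ + W- = 55 should equal n(n+1)/2 = 55.)
Step 4: Test statistic W = min(W+, W-) = 15.5.
Step 5: Ties in |d|, so use the tie-corrected normal approximation.
        E[W] = n(n+1)/4 = 10*11/4 = 27.5.
        Tie groups: |d|=1 (t=3), |d|=2 (t=2), |d|=4 (t=2); sum(t^3 - t) = 36.
        Var[W] = n(n+1)(2n+1)/24 - sum(t^3-t)/48 = 2310/24 - 36/48 = 95.5.
        z = (W - E[W]) / sqrt(Var[W]) = (15.5 - 27.5) / 9.7724 = -1.2279.
        Two-sided p = 2*Phi(z) = 0.219467.
Step 6: alpha = 0.1. fail to reject H0.

W+ = 15.5, W- = 39.5, W = min = 15.5, p = 0.219467, fail to reject H0.


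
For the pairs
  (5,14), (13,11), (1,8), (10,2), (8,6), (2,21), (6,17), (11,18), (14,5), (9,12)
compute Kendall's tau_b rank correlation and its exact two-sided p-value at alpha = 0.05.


Step 1: Enumerate the 45 unordered pairs (i,j) with i<j and classify each by sign(x_j-x_i) * sign(y_j-y_i).
  (1,2):dx=+8,dy=-3->D; (1,3):dx=-4,dy=-6->C; (1,4):dx=+5,dy=-12->D; (1,5):dx=+3,dy=-8->D
  (1,6):dx=-3,dy=+7->D; (1,7):dx=+1,dy=+3->C; (1,8):dx=+6,dy=+4->C; (1,9):dx=+9,dy=-9->D
  (1,10):dx=+4,dy=-2->D; (2,3):dx=-12,dy=-3->C; (2,4):dx=-3,dy=-9->C; (2,5):dx=-5,dy=-5->C
  (2,6):dx=-11,dy=+10->D; (2,7):dx=-7,dy=+6->D; (2,8):dx=-2,dy=+7->D; (2,9):dx=+1,dy=-6->D
  (2,10):dx=-4,dy=+1->D; (3,4):dx=+9,dy=-6->D; (3,5):dx=+7,dy=-2->D; (3,6):dx=+1,dy=+13->C
  (3,7):dx=+5,dy=+9->C; (3,8):dx=+10,dy=+10->C; (3,9):dx=+13,dy=-3->D; (3,10):dx=+8,dy=+4->C
  (4,5):dx=-2,dy=+4->D; (4,6):dx=-8,dy=+19->D; (4,7):dx=-4,dy=+15->D; (4,8):dx=+1,dy=+16->C
  (4,9):dx=+4,dy=+3->C; (4,10):dx=-1,dy=+10->D; (5,6):dx=-6,dy=+15->D; (5,7):dx=-2,dy=+11->D
  (5,8):dx=+3,dy=+12->C; (5,9):dx=+6,dy=-1->D; (5,10):dx=+1,dy=+6->C; (6,7):dx=+4,dy=-4->D
  (6,8):dx=+9,dy=-3->D; (6,9):dx=+12,dy=-16->D; (6,10):dx=+7,dy=-9->D; (7,8):dx=+5,dy=+1->C
  (7,9):dx=+8,dy=-12->D; (7,10):dx=+3,dy=-5->D; (8,9):dx=+3,dy=-13->D; (8,10):dx=-2,dy=-6->C
  (9,10):dx=-5,dy=+7->D
Step 2: C = 16, D = 29, total pairs = 45.
Step 3: tau = (C - D)/(n(n-1)/2) = (16 - 29)/45 = -0.288889.
Step 4: Exact two-sided p-value (enumerate n! = 3628800 permutations of y under H0): p = 0.291248.
Step 5: alpha = 0.05. fail to reject H0.

tau_b = -0.2889 (C=16, D=29), p = 0.291248, fail to reject H0.


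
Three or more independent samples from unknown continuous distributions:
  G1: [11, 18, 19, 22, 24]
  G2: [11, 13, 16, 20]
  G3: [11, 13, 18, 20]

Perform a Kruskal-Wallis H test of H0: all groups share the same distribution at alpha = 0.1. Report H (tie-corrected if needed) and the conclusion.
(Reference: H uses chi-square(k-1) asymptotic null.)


Step 1: Combine all N = 13 observations and assign midranks.
sorted (value, group, rank): (11,G1,2), (11,G2,2), (11,G3,2), (13,G2,4.5), (13,G3,4.5), (16,G2,6), (18,G1,7.5), (18,G3,7.5), (19,G1,9), (20,G2,10.5), (20,G3,10.5), (22,G1,12), (24,G1,13)
Step 2: Sum ranks within each group.
R_1 = 43.5 (n_1 = 5)
R_2 = 23 (n_2 = 4)
R_3 = 24.5 (n_3 = 4)
Step 3: H = 12/(N(N+1)) * sum(R_i^2/n_i) - 3(N+1)
     = 12/(13*14) * (43.5^2/5 + 23^2/4 + 24.5^2/4) - 3*14
     = 0.065934 * 660.763 - 42
     = 1.566758.
Step 4: Ties present; correction factor C = 1 - 42/(13^3 - 13) = 0.980769. Corrected H = 1.566758 / 0.980769 = 1.597479.
Step 5: Under H0, H ~ chi^2(2); p-value = 0.449896.
Step 6: alpha = 0.1. fail to reject H0.

H = 1.5975, df = 2, p = 0.449896, fail to reject H0.


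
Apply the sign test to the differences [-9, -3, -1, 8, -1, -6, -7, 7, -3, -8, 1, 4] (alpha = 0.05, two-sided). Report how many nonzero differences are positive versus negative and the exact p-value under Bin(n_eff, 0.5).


Step 1: Discard zero differences. Original n = 12; n_eff = number of nonzero differences = 12.
Nonzero differences (with sign): -9, -3, -1, +8, -1, -6, -7, +7, -3, -8, +1, +4
Step 2: Count signs: positive = 4, negative = 8.
Step 3: Under H0: P(positive) = 0.5, so the number of positives S ~ Bin(12, 0.5).
Step 4: Two-sided exact p-value = sum of Bin(12,0.5) probabilities at or below the observed probability = 0.387695.
Step 5: alpha = 0.05. fail to reject H0.

n_eff = 12, pos = 4, neg = 8, p = 0.387695, fail to reject H0.


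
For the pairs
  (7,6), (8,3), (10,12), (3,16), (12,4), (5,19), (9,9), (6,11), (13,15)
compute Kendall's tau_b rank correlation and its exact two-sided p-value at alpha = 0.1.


Step 1: Enumerate the 36 unordered pairs (i,j) with i<j and classify each by sign(x_j-x_i) * sign(y_j-y_i).
  (1,2):dx=+1,dy=-3->D; (1,3):dx=+3,dy=+6->C; (1,4):dx=-4,dy=+10->D; (1,5):dx=+5,dy=-2->D
  (1,6):dx=-2,dy=+13->D; (1,7):dx=+2,dy=+3->C; (1,8):dx=-1,dy=+5->D; (1,9):dx=+6,dy=+9->C
  (2,3):dx=+2,dy=+9->C; (2,4):dx=-5,dy=+13->D; (2,5):dx=+4,dy=+1->C; (2,6):dx=-3,dy=+16->D
  (2,7):dx=+1,dy=+6->C; (2,8):dx=-2,dy=+8->D; (2,9):dx=+5,dy=+12->C; (3,4):dx=-7,dy=+4->D
  (3,5):dx=+2,dy=-8->D; (3,6):dx=-5,dy=+7->D; (3,7):dx=-1,dy=-3->C; (3,8):dx=-4,dy=-1->C
  (3,9):dx=+3,dy=+3->C; (4,5):dx=+9,dy=-12->D; (4,6):dx=+2,dy=+3->C; (4,7):dx=+6,dy=-7->D
  (4,8):dx=+3,dy=-5->D; (4,9):dx=+10,dy=-1->D; (5,6):dx=-7,dy=+15->D; (5,7):dx=-3,dy=+5->D
  (5,8):dx=-6,dy=+7->D; (5,9):dx=+1,dy=+11->C; (6,7):dx=+4,dy=-10->D; (6,8):dx=+1,dy=-8->D
  (6,9):dx=+8,dy=-4->D; (7,8):dx=-3,dy=+2->D; (7,9):dx=+4,dy=+6->C; (8,9):dx=+7,dy=+4->C
Step 2: C = 14, D = 22, total pairs = 36.
Step 3: tau = (C - D)/(n(n-1)/2) = (14 - 22)/36 = -0.222222.
Step 4: Exact two-sided p-value (enumerate n! = 362880 permutations of y under H0): p = 0.476709.
Step 5: alpha = 0.1. fail to reject H0.

tau_b = -0.2222 (C=14, D=22), p = 0.476709, fail to reject H0.


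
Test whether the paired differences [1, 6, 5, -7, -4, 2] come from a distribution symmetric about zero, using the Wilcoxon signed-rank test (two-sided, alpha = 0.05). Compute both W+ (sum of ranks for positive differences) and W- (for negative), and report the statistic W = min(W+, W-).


Step 1: Drop any zero differences (none here) and take |d_i|.
|d| = [1, 6, 5, 7, 4, 2]
Step 2: Midrank |d_i| (ties get averaged ranks).
ranks: |1|->1, |6|->5, |5|->4, |7|->6, |4|->3, |2|->2
Step 3: Attach original signs; sum ranks with positive sign and with negative sign.
W+ = 1 + 5 + 4 + 2 = 12
W- = 6 + 3 = 9
(Check: W+ + W- = 21 should equal n(n+1)/2 = 21.)
Step 4: Test statistic W = min(W+, W-) = 9.
Step 5: No ties, so the exact null distribution over the 2^6 = 64 sign assignments gives the two-sided p-value = 0.843750.
Step 6: alpha = 0.05. fail to reject H0.

W+ = 12, W- = 9, W = min = 9, p = 0.843750, fail to reject H0.


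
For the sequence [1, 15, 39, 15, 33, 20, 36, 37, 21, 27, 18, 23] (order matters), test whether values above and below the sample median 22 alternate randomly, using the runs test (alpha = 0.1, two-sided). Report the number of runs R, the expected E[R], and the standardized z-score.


Step 1: Compute median = 22; label A = above, B = below.
Labels in order: BBABABAABABA  (n_A = 6, n_B = 6)
Step 2: Count runs R = 10.
Step 3: Under H0 (random ordering), E[R] = 2*n_A*n_B/(n_A+n_B) + 1 = 2*6*6/12 + 1 = 7.0000.
        Var[R] = 2*n_A*n_B*(2*n_A*n_B - n_A - n_B) / ((n_A+n_B)^2 * (n_A+n_B-1)) = 4320/1584 = 2.7273.
        SD[R] = 1.6514.
Step 4: Continuity-corrected z = (R - 0.5 - E[R]) / SD[R] = (10 - 0.5 - 7.0000) / 1.6514 = 1.5138.
Step 5: Two-sided p-value via normal approximation = 2*(1 - Phi(|z|)) = 0.130070.
Step 6: alpha = 0.1. fail to reject H0.

R = 10, z = 1.5138, p = 0.130070, fail to reject H0.


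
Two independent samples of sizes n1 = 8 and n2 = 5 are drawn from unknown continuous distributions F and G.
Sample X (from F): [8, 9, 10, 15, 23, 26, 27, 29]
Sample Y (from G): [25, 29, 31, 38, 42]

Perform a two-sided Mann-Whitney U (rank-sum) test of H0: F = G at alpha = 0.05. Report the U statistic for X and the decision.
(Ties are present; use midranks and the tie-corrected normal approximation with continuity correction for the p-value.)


Step 1: Combine and sort all 13 observations; assign midranks.
sorted (value, group): (8,X), (9,X), (10,X), (15,X), (23,X), (25,Y), (26,X), (27,X), (29,X), (29,Y), (31,Y), (38,Y), (42,Y)
ranks: 8->1, 9->2, 10->3, 15->4, 23->5, 25->6, 26->7, 27->8, 29->9.5, 29->9.5, 31->11, 38->12, 42->13
Step 2: Rank sum for X: R1 = 1 + 2 + 3 + 4 + 5 + 7 + 8 + 9.5 = 39.5.
Step 3: U_X = R1 - n1(n1+1)/2 = 39.5 - 8*9/2 = 39.5 - 36 = 3.5.
       U_Y = n1*n2 - U_X = 40 - 3.5 = 36.5.
Step 4: Ties are present, so use the tie-corrected normal approximation (with continuity correction) for the p-value.
Step 5: p-value = 0.019007; compare to alpha = 0.05. reject H0.

U_X = 3.5, p = 0.019007, reject H0 at alpha = 0.05.


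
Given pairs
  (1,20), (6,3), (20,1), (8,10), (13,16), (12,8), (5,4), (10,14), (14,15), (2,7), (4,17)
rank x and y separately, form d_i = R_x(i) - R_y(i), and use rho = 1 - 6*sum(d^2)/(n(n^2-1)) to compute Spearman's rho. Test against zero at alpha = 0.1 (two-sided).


Step 1: Rank x and y separately (midranks; no ties here).
rank(x): 1->1, 6->5, 20->11, 8->6, 13->9, 12->8, 5->4, 10->7, 14->10, 2->2, 4->3
rank(y): 20->11, 3->2, 1->1, 10->6, 16->9, 8->5, 4->3, 14->7, 15->8, 7->4, 17->10
Step 2: d_i = R_x(i) - R_y(i); compute d_i^2.
  (1-11)^2=100, (5-2)^2=9, (11-1)^2=100, (6-6)^2=0, (9-9)^2=0, (8-5)^2=9, (4-3)^2=1, (7-7)^2=0, (10-8)^2=4, (2-4)^2=4, (3-10)^2=49
sum(d^2) = 276.
Step 3: rho = 1 - 6*276 / (11*(11^2 - 1)) = 1 - 1656/1320 = -0.254545.
Step 4: Under H0, t = rho * sqrt((n-2)/(1-rho^2)) = -0.7896 ~ t(9).
Step 5: Two-sided p-value from the t-distribution with 9 df = 0.450037.
Step 6: alpha = 0.1. fail to reject H0.

rho = -0.2545, p = 0.450037, fail to reject H0 at alpha = 0.1.


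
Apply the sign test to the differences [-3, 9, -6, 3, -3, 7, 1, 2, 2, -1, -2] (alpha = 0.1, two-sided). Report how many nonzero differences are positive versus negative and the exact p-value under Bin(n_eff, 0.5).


Step 1: Discard zero differences. Original n = 11; n_eff = number of nonzero differences = 11.
Nonzero differences (with sign): -3, +9, -6, +3, -3, +7, +1, +2, +2, -1, -2
Step 2: Count signs: positive = 6, negative = 5.
Step 3: Under H0: P(positive) = 0.5, so the number of positives S ~ Bin(11, 0.5).
Step 4: Two-sided exact p-value = sum of Bin(11,0.5) probabilities at or below the observed probability = 1.000000.
Step 5: alpha = 0.1. fail to reject H0.

n_eff = 11, pos = 6, neg = 5, p = 1.000000, fail to reject H0.


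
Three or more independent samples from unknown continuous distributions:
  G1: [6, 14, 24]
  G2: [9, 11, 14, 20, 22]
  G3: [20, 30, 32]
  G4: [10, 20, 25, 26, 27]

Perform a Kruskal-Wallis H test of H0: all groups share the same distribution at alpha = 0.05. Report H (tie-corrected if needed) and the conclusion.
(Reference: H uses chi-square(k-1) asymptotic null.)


Step 1: Combine all N = 16 observations and assign midranks.
sorted (value, group, rank): (6,G1,1), (9,G2,2), (10,G4,3), (11,G2,4), (14,G1,5.5), (14,G2,5.5), (20,G2,8), (20,G3,8), (20,G4,8), (22,G2,10), (24,G1,11), (25,G4,12), (26,G4,13), (27,G4,14), (30,G3,15), (32,G3,16)
Step 2: Sum ranks within each group.
R_1 = 17.5 (n_1 = 3)
R_2 = 29.5 (n_2 = 5)
R_3 = 39 (n_3 = 3)
R_4 = 50 (n_4 = 5)
Step 3: H = 12/(N(N+1)) * sum(R_i^2/n_i) - 3(N+1)
     = 12/(16*17) * (17.5^2/3 + 29.5^2/5 + 39^2/3 + 50^2/5) - 3*17
     = 0.044118 * 1283.13 - 51
     = 5.608824.
Step 4: Ties present; correction factor C = 1 - 30/(16^3 - 16) = 0.992647. Corrected H = 5.608824 / 0.992647 = 5.650370.
Step 5: Under H0, H ~ chi^2(3); p-value = 0.129916.
Step 6: alpha = 0.05. fail to reject H0.

H = 5.6504, df = 3, p = 0.129916, fail to reject H0.


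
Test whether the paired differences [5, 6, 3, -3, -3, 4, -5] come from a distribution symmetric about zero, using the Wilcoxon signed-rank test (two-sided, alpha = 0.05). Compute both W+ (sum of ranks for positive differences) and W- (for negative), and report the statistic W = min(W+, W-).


Step 1: Drop any zero differences (none here) and take |d_i|.
|d| = [5, 6, 3, 3, 3, 4, 5]
Step 2: Midrank |d_i| (ties get averaged ranks).
ranks: |5|->5.5, |6|->7, |3|->2, |3|->2, |3|->2, |4|->4, |5|->5.5
Step 3: Attach original signs; sum ranks with positive sign and with negative sign.
W+ = 5.5 + 7 + 2 + 4 = 18.5
W- = 2 + 2 + 5.5 = 9.5
(Check: W+ + W- = 28 should equal n(n+1)/2 = 28.)
Step 4: Test statistic W = min(W+, W-) = 9.5.
Step 5: Ties in |d|, so use the tie-corrected normal approximation.
        E[W] = n(n+1)/4 = 7*8/4 = 14.
        Tie groups: |d|=3 (t=3), |d|=5 (t=2); sum(t^3 - t) = 30.
        Var[W] = n(n+1)(2n+1)/24 - sum(t^3-t)/48 = 840/24 - 30/48 = 34.375.
        z = (W - E[W]) / sqrt(Var[W]) = (9.5 - 14) / 5.8630 = -0.7675.
        Two-sided p = 2*Phi(z) = 0.442771.
Step 6: alpha = 0.05. fail to reject H0.

W+ = 18.5, W- = 9.5, W = min = 9.5, p = 0.442771, fail to reject H0.


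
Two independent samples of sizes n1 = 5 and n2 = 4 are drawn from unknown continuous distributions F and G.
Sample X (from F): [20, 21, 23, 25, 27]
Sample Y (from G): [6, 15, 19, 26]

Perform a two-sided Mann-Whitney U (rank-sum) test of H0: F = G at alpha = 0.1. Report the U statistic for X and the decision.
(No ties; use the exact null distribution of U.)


Step 1: Combine and sort all 9 observations; assign midranks.
sorted (value, group): (6,Y), (15,Y), (19,Y), (20,X), (21,X), (23,X), (25,X), (26,Y), (27,X)
ranks: 6->1, 15->2, 19->3, 20->4, 21->5, 23->6, 25->7, 26->8, 27->9
Step 2: Rank sum for X: R1 = 4 + 5 + 6 + 7 + 9 = 31.
Step 3: U_X = R1 - n1(n1+1)/2 = 31 - 5*6/2 = 31 - 15 = 16.
       U_Y = n1*n2 - U_X = 20 - 16 = 4.
Step 4: No ties, so the exact null distribution of U (based on enumerating the C(9,5) = 126 equally likely rank assignments) gives the two-sided p-value.
Step 5: p-value = 0.190476; compare to alpha = 0.1. fail to reject H0.

U_X = 16, p = 0.190476, fail to reject H0 at alpha = 0.1.


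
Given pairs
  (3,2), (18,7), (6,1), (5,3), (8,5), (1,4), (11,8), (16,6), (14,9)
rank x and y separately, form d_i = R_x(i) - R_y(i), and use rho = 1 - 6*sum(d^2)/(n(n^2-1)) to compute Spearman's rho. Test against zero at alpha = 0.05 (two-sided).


Step 1: Rank x and y separately (midranks; no ties here).
rank(x): 3->2, 18->9, 6->4, 5->3, 8->5, 1->1, 11->6, 16->8, 14->7
rank(y): 2->2, 7->7, 1->1, 3->3, 5->5, 4->4, 8->8, 6->6, 9->9
Step 2: d_i = R_x(i) - R_y(i); compute d_i^2.
  (2-2)^2=0, (9-7)^2=4, (4-1)^2=9, (3-3)^2=0, (5-5)^2=0, (1-4)^2=9, (6-8)^2=4, (8-6)^2=4, (7-9)^2=4
sum(d^2) = 34.
Step 3: rho = 1 - 6*34 / (9*(9^2 - 1)) = 1 - 204/720 = 0.716667.
Step 4: Under H0, t = rho * sqrt((n-2)/(1-rho^2)) = 2.7188 ~ t(7).
Step 5: Two-sided p-value from the t-distribution with 7 df = 0.029818.
Step 6: alpha = 0.05. reject H0.

rho = 0.7167, p = 0.029818, reject H0 at alpha = 0.05.


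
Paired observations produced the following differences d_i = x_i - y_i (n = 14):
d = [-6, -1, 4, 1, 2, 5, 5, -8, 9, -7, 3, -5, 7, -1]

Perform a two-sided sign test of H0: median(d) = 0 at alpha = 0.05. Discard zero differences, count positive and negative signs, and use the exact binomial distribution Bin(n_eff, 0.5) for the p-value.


Step 1: Discard zero differences. Original n = 14; n_eff = number of nonzero differences = 14.
Nonzero differences (with sign): -6, -1, +4, +1, +2, +5, +5, -8, +9, -7, +3, -5, +7, -1
Step 2: Count signs: positive = 8, negative = 6.
Step 3: Under H0: P(positive) = 0.5, so the number of positives S ~ Bin(14, 0.5).
Step 4: Two-sided exact p-value = sum of Bin(14,0.5) probabilities at or below the observed probability = 0.790527.
Step 5: alpha = 0.05. fail to reject H0.

n_eff = 14, pos = 8, neg = 6, p = 0.790527, fail to reject H0.


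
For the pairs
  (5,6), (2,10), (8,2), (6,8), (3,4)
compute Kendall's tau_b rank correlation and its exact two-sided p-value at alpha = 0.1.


Step 1: Enumerate the 10 unordered pairs (i,j) with i<j and classify each by sign(x_j-x_i) * sign(y_j-y_i).
  (1,2):dx=-3,dy=+4->D; (1,3):dx=+3,dy=-4->D; (1,4):dx=+1,dy=+2->C; (1,5):dx=-2,dy=-2->C
  (2,3):dx=+6,dy=-8->D; (2,4):dx=+4,dy=-2->D; (2,5):dx=+1,dy=-6->D; (3,4):dx=-2,dy=+6->D
  (3,5):dx=-5,dy=+2->D; (4,5):dx=-3,dy=-4->C
Step 2: C = 3, D = 7, total pairs = 10.
Step 3: tau = (C - D)/(n(n-1)/2) = (3 - 7)/10 = -0.400000.
Step 4: Exact two-sided p-value (enumerate n! = 120 permutations of y under H0): p = 0.483333.
Step 5: alpha = 0.1. fail to reject H0.

tau_b = -0.4000 (C=3, D=7), p = 0.483333, fail to reject H0.


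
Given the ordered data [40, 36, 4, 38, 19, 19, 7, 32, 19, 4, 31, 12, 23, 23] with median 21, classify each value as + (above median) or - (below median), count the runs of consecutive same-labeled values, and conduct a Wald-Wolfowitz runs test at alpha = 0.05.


Step 1: Compute median = 21; label A = above, B = below.
Labels in order: AABABBBABBABAA  (n_A = 7, n_B = 7)
Step 2: Count runs R = 9.
Step 3: Under H0 (random ordering), E[R] = 2*n_A*n_B/(n_A+n_B) + 1 = 2*7*7/14 + 1 = 8.0000.
        Var[R] = 2*n_A*n_B*(2*n_A*n_B - n_A - n_B) / ((n_A+n_B)^2 * (n_A+n_B-1)) = 8232/2548 = 3.2308.
        SD[R] = 1.7974.
Step 4: Continuity-corrected z = (R - 0.5 - E[R]) / SD[R] = (9 - 0.5 - 8.0000) / 1.7974 = 0.2782.
Step 5: Two-sided p-value via normal approximation = 2*(1 - Phi(|z|)) = 0.780879.
Step 6: alpha = 0.05. fail to reject H0.

R = 9, z = 0.2782, p = 0.780879, fail to reject H0.


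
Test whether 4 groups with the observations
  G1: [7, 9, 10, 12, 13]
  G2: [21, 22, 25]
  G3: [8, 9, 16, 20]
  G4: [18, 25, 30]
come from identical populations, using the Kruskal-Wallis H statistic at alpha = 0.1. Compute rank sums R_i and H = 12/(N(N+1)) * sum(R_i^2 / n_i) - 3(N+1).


Step 1: Combine all N = 15 observations and assign midranks.
sorted (value, group, rank): (7,G1,1), (8,G3,2), (9,G1,3.5), (9,G3,3.5), (10,G1,5), (12,G1,6), (13,G1,7), (16,G3,8), (18,G4,9), (20,G3,10), (21,G2,11), (22,G2,12), (25,G2,13.5), (25,G4,13.5), (30,G4,15)
Step 2: Sum ranks within each group.
R_1 = 22.5 (n_1 = 5)
R_2 = 36.5 (n_2 = 3)
R_3 = 23.5 (n_3 = 4)
R_4 = 37.5 (n_4 = 3)
Step 3: H = 12/(N(N+1)) * sum(R_i^2/n_i) - 3(N+1)
     = 12/(15*16) * (22.5^2/5 + 36.5^2/3 + 23.5^2/4 + 37.5^2/3) - 3*16
     = 0.050000 * 1152.15 - 48
     = 9.607292.
Step 4: Ties present; correction factor C = 1 - 12/(15^3 - 15) = 0.996429. Corrected H = 9.607292 / 0.996429 = 9.641726.
Step 5: Under H0, H ~ chi^2(3); p-value = 0.021870.
Step 6: alpha = 0.1. reject H0.

H = 9.6417, df = 3, p = 0.021870, reject H0.


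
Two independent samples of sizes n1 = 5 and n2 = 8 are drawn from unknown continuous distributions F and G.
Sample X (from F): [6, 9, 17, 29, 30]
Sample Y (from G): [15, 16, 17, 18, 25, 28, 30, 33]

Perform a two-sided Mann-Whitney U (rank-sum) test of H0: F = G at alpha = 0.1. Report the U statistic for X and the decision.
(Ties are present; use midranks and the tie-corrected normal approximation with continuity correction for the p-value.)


Step 1: Combine and sort all 13 observations; assign midranks.
sorted (value, group): (6,X), (9,X), (15,Y), (16,Y), (17,X), (17,Y), (18,Y), (25,Y), (28,Y), (29,X), (30,X), (30,Y), (33,Y)
ranks: 6->1, 9->2, 15->3, 16->4, 17->5.5, 17->5.5, 18->7, 25->8, 28->9, 29->10, 30->11.5, 30->11.5, 33->13
Step 2: Rank sum for X: R1 = 1 + 2 + 5.5 + 10 + 11.5 = 30.
Step 3: U_X = R1 - n1(n1+1)/2 = 30 - 5*6/2 = 30 - 15 = 15.
       U_Y = n1*n2 - U_X = 40 - 15 = 25.
Step 4: Ties are present, so use the tie-corrected normal approximation (with continuity correction) for the p-value.
Step 5: p-value = 0.508901; compare to alpha = 0.1. fail to reject H0.

U_X = 15, p = 0.508901, fail to reject H0 at alpha = 0.1.


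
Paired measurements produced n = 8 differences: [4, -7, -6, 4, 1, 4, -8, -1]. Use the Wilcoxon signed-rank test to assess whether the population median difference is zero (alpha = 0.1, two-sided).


Step 1: Drop any zero differences (none here) and take |d_i|.
|d| = [4, 7, 6, 4, 1, 4, 8, 1]
Step 2: Midrank |d_i| (ties get averaged ranks).
ranks: |4|->4, |7|->7, |6|->6, |4|->4, |1|->1.5, |4|->4, |8|->8, |1|->1.5
Step 3: Attach original signs; sum ranks with positive sign and with negative sign.
W+ = 4 + 4 + 1.5 + 4 = 13.5
W- = 7 + 6 + 8 + 1.5 = 22.5
(Check: W+ + W- = 36 should equal n(n+1)/2 = 36.)
Step 4: Test statistic W = min(W+, W-) = 13.5.
Step 5: Ties in |d|, so use the tie-corrected normal approximation.
        E[W] = n(n+1)/4 = 8*9/4 = 18.
        Tie groups: |d|=1 (t=2), |d|=4 (t=3); sum(t^3 - t) = 30.
        Var[W] = n(n+1)(2n+1)/24 - sum(t^3-t)/48 = 1224/24 - 30/48 = 50.375.
        z = (W - E[W]) / sqrt(Var[W]) = (13.5 - 18) / 7.0975 = -0.6340.
        Two-sided p = 2*Phi(z) = 0.526066.
Step 6: alpha = 0.1. fail to reject H0.

W+ = 13.5, W- = 22.5, W = min = 13.5, p = 0.526066, fail to reject H0.


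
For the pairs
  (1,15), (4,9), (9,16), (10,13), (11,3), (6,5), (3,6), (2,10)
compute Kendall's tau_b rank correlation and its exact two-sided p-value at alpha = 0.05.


Step 1: Enumerate the 28 unordered pairs (i,j) with i<j and classify each by sign(x_j-x_i) * sign(y_j-y_i).
  (1,2):dx=+3,dy=-6->D; (1,3):dx=+8,dy=+1->C; (1,4):dx=+9,dy=-2->D; (1,5):dx=+10,dy=-12->D
  (1,6):dx=+5,dy=-10->D; (1,7):dx=+2,dy=-9->D; (1,8):dx=+1,dy=-5->D; (2,3):dx=+5,dy=+7->C
  (2,4):dx=+6,dy=+4->C; (2,5):dx=+7,dy=-6->D; (2,6):dx=+2,dy=-4->D; (2,7):dx=-1,dy=-3->C
  (2,8):dx=-2,dy=+1->D; (3,4):dx=+1,dy=-3->D; (3,5):dx=+2,dy=-13->D; (3,6):dx=-3,dy=-11->C
  (3,7):dx=-6,dy=-10->C; (3,8):dx=-7,dy=-6->C; (4,5):dx=+1,dy=-10->D; (4,6):dx=-4,dy=-8->C
  (4,7):dx=-7,dy=-7->C; (4,8):dx=-8,dy=-3->C; (5,6):dx=-5,dy=+2->D; (5,7):dx=-8,dy=+3->D
  (5,8):dx=-9,dy=+7->D; (6,7):dx=-3,dy=+1->D; (6,8):dx=-4,dy=+5->D; (7,8):dx=-1,dy=+4->D
Step 2: C = 10, D = 18, total pairs = 28.
Step 3: tau = (C - D)/(n(n-1)/2) = (10 - 18)/28 = -0.285714.
Step 4: Exact two-sided p-value (enumerate n! = 40320 permutations of y under H0): p = 0.398760.
Step 5: alpha = 0.05. fail to reject H0.

tau_b = -0.2857 (C=10, D=18), p = 0.398760, fail to reject H0.


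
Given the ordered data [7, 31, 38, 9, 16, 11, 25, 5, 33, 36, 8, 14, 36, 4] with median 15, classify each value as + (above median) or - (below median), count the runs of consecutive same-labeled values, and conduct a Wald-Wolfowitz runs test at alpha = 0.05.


Step 1: Compute median = 15; label A = above, B = below.
Labels in order: BAABABABAABBAB  (n_A = 7, n_B = 7)
Step 2: Count runs R = 11.
Step 3: Under H0 (random ordering), E[R] = 2*n_A*n_B/(n_A+n_B) + 1 = 2*7*7/14 + 1 = 8.0000.
        Var[R] = 2*n_A*n_B*(2*n_A*n_B - n_A - n_B) / ((n_A+n_B)^2 * (n_A+n_B-1)) = 8232/2548 = 3.2308.
        SD[R] = 1.7974.
Step 4: Continuity-corrected z = (R - 0.5 - E[R]) / SD[R] = (11 - 0.5 - 8.0000) / 1.7974 = 1.3909.
Step 5: Two-sided p-value via normal approximation = 2*(1 - Phi(|z|)) = 0.164264.
Step 6: alpha = 0.05. fail to reject H0.

R = 11, z = 1.3909, p = 0.164264, fail to reject H0.


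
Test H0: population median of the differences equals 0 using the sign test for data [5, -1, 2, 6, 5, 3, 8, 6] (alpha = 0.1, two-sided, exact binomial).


Step 1: Discard zero differences. Original n = 8; n_eff = number of nonzero differences = 8.
Nonzero differences (with sign): +5, -1, +2, +6, +5, +3, +8, +6
Step 2: Count signs: positive = 7, negative = 1.
Step 3: Under H0: P(positive) = 0.5, so the number of positives S ~ Bin(8, 0.5).
Step 4: Two-sided exact p-value = sum of Bin(8,0.5) probabilities at or below the observed probability = 0.070312.
Step 5: alpha = 0.1. reject H0.

n_eff = 8, pos = 7, neg = 1, p = 0.070312, reject H0.


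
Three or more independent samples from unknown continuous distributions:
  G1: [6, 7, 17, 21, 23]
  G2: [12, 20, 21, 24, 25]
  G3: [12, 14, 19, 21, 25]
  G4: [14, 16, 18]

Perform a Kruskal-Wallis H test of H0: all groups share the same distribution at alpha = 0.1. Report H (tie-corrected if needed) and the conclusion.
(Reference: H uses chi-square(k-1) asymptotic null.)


Step 1: Combine all N = 18 observations and assign midranks.
sorted (value, group, rank): (6,G1,1), (7,G1,2), (12,G2,3.5), (12,G3,3.5), (14,G3,5.5), (14,G4,5.5), (16,G4,7), (17,G1,8), (18,G4,9), (19,G3,10), (20,G2,11), (21,G1,13), (21,G2,13), (21,G3,13), (23,G1,15), (24,G2,16), (25,G2,17.5), (25,G3,17.5)
Step 2: Sum ranks within each group.
R_1 = 39 (n_1 = 5)
R_2 = 61 (n_2 = 5)
R_3 = 49.5 (n_3 = 5)
R_4 = 21.5 (n_4 = 3)
Step 3: H = 12/(N(N+1)) * sum(R_i^2/n_i) - 3(N+1)
     = 12/(18*19) * (39^2/5 + 61^2/5 + 49.5^2/5 + 21.5^2/3) - 3*19
     = 0.035088 * 1692.53 - 57
     = 2.387135.
Step 4: Ties present; correction factor C = 1 - 42/(18^3 - 18) = 0.992776. Corrected H = 2.387135 / 0.992776 = 2.404505.
Step 5: Under H0, H ~ chi^2(3); p-value = 0.492797.
Step 6: alpha = 0.1. fail to reject H0.

H = 2.4045, df = 3, p = 0.492797, fail to reject H0.


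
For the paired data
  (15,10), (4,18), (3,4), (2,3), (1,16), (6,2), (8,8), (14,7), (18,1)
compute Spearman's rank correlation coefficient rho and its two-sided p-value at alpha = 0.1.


Step 1: Rank x and y separately (midranks; no ties here).
rank(x): 15->8, 4->4, 3->3, 2->2, 1->1, 6->5, 8->6, 14->7, 18->9
rank(y): 10->7, 18->9, 4->4, 3->3, 16->8, 2->2, 8->6, 7->5, 1->1
Step 2: d_i = R_x(i) - R_y(i); compute d_i^2.
  (8-7)^2=1, (4-9)^2=25, (3-4)^2=1, (2-3)^2=1, (1-8)^2=49, (5-2)^2=9, (6-6)^2=0, (7-5)^2=4, (9-1)^2=64
sum(d^2) = 154.
Step 3: rho = 1 - 6*154 / (9*(9^2 - 1)) = 1 - 924/720 = -0.283333.
Step 4: Under H0, t = rho * sqrt((n-2)/(1-rho^2)) = -0.7817 ~ t(7).
Step 5: Two-sided p-value from the t-distribution with 7 df = 0.460030.
Step 6: alpha = 0.1. fail to reject H0.

rho = -0.2833, p = 0.460030, fail to reject H0 at alpha = 0.1.


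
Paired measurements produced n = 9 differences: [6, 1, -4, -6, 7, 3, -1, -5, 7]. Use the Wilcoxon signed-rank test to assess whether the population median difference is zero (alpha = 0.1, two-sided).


Step 1: Drop any zero differences (none here) and take |d_i|.
|d| = [6, 1, 4, 6, 7, 3, 1, 5, 7]
Step 2: Midrank |d_i| (ties get averaged ranks).
ranks: |6|->6.5, |1|->1.5, |4|->4, |6|->6.5, |7|->8.5, |3|->3, |1|->1.5, |5|->5, |7|->8.5
Step 3: Attach original signs; sum ranks with positive sign and with negative sign.
W+ = 6.5 + 1.5 + 8.5 + 3 + 8.5 = 28
W- = 4 + 6.5 + 1.5 + 5 = 17
(Check: W+ + W- = 45 should equal n(n+1)/2 = 45.)
Step 4: Test statistic W = min(W+, W-) = 17.
Step 5: Ties in |d|, so use the tie-corrected normal approximation.
        E[W] = n(n+1)/4 = 9*10/4 = 22.5.
        Tie groups: |d|=1 (t=2), |d|=6 (t=2), |d|=7 (t=2); sum(t^3 - t) = 18.
        Var[W] = n(n+1)(2n+1)/24 - sum(t^3-t)/48 = 1710/24 - 18/48 = 70.875.
        z = (W - E[W]) / sqrt(Var[W]) = (17 - 22.5) / 8.4187 = -0.6533.
        Two-sided p = 2*Phi(z) = 0.513560.
Step 6: alpha = 0.1. fail to reject H0.

W+ = 28, W- = 17, W = min = 17, p = 0.513560, fail to reject H0.


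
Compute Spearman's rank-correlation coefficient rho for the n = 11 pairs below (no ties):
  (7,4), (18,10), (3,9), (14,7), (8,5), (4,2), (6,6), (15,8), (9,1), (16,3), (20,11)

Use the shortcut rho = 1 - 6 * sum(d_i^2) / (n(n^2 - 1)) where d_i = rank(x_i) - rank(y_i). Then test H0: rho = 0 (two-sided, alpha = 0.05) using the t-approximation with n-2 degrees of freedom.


Step 1: Rank x and y separately (midranks; no ties here).
rank(x): 7->4, 18->10, 3->1, 14->7, 8->5, 4->2, 6->3, 15->8, 9->6, 16->9, 20->11
rank(y): 4->4, 10->10, 9->9, 7->7, 5->5, 2->2, 6->6, 8->8, 1->1, 3->3, 11->11
Step 2: d_i = R_x(i) - R_y(i); compute d_i^2.
  (4-4)^2=0, (10-10)^2=0, (1-9)^2=64, (7-7)^2=0, (5-5)^2=0, (2-2)^2=0, (3-6)^2=9, (8-8)^2=0, (6-1)^2=25, (9-3)^2=36, (11-11)^2=0
sum(d^2) = 134.
Step 3: rho = 1 - 6*134 / (11*(11^2 - 1)) = 1 - 804/1320 = 0.390909.
Step 4: Under H0, t = rho * sqrt((n-2)/(1-rho^2)) = 1.2741 ~ t(9).
Step 5: Two-sided p-value from the t-distribution with 9 df = 0.234540.
Step 6: alpha = 0.05. fail to reject H0.

rho = 0.3909, p = 0.234540, fail to reject H0 at alpha = 0.05.


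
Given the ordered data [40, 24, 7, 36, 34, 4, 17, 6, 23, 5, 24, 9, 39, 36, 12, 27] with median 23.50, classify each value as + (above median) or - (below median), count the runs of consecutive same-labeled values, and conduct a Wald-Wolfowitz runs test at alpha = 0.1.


Step 1: Compute median = 23.50; label A = above, B = below.
Labels in order: AABAABBBBBABAABA  (n_A = 8, n_B = 8)
Step 2: Count runs R = 9.
Step 3: Under H0 (random ordering), E[R] = 2*n_A*n_B/(n_A+n_B) + 1 = 2*8*8/16 + 1 = 9.0000.
        Var[R] = 2*n_A*n_B*(2*n_A*n_B - n_A - n_B) / ((n_A+n_B)^2 * (n_A+n_B-1)) = 14336/3840 = 3.7333.
        SD[R] = 1.9322.
Step 4: R = E[R], so z = 0 with no continuity correction.
Step 5: Two-sided p-value via normal approximation = 2*(1 - Phi(|z|)) = 1.000000.
Step 6: alpha = 0.1. fail to reject H0.

R = 9, z = 0.0000, p = 1.000000, fail to reject H0.


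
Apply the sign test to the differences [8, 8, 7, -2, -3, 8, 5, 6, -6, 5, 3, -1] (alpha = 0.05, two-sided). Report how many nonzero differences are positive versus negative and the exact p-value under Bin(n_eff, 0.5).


Step 1: Discard zero differences. Original n = 12; n_eff = number of nonzero differences = 12.
Nonzero differences (with sign): +8, +8, +7, -2, -3, +8, +5, +6, -6, +5, +3, -1
Step 2: Count signs: positive = 8, negative = 4.
Step 3: Under H0: P(positive) = 0.5, so the number of positives S ~ Bin(12, 0.5).
Step 4: Two-sided exact p-value = sum of Bin(12,0.5) probabilities at or below the observed probability = 0.387695.
Step 5: alpha = 0.05. fail to reject H0.

n_eff = 12, pos = 8, neg = 4, p = 0.387695, fail to reject H0.


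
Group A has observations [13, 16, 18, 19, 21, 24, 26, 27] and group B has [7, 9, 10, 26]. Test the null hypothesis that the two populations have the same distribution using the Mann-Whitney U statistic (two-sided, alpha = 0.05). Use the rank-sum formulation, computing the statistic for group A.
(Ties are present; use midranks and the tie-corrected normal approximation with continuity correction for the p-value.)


Step 1: Combine and sort all 12 observations; assign midranks.
sorted (value, group): (7,Y), (9,Y), (10,Y), (13,X), (16,X), (18,X), (19,X), (21,X), (24,X), (26,X), (26,Y), (27,X)
ranks: 7->1, 9->2, 10->3, 13->4, 16->5, 18->6, 19->7, 21->8, 24->9, 26->10.5, 26->10.5, 27->12
Step 2: Rank sum for X: R1 = 4 + 5 + 6 + 7 + 8 + 9 + 10.5 + 12 = 61.5.
Step 3: U_X = R1 - n1(n1+1)/2 = 61.5 - 8*9/2 = 61.5 - 36 = 25.5.
       U_Y = n1*n2 - U_X = 32 - 25.5 = 6.5.
Step 4: Ties are present, so use the tie-corrected normal approximation (with continuity correction) for the p-value.
Step 5: p-value = 0.125707; compare to alpha = 0.05. fail to reject H0.

U_X = 25.5, p = 0.125707, fail to reject H0 at alpha = 0.05.


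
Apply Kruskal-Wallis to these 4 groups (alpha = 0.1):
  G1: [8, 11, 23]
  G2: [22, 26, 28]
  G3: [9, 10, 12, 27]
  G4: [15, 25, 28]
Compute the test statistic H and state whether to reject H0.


Step 1: Combine all N = 13 observations and assign midranks.
sorted (value, group, rank): (8,G1,1), (9,G3,2), (10,G3,3), (11,G1,4), (12,G3,5), (15,G4,6), (22,G2,7), (23,G1,8), (25,G4,9), (26,G2,10), (27,G3,11), (28,G2,12.5), (28,G4,12.5)
Step 2: Sum ranks within each group.
R_1 = 13 (n_1 = 3)
R_2 = 29.5 (n_2 = 3)
R_3 = 21 (n_3 = 4)
R_4 = 27.5 (n_4 = 3)
Step 3: H = 12/(N(N+1)) * sum(R_i^2/n_i) - 3(N+1)
     = 12/(13*14) * (13^2/3 + 29.5^2/3 + 21^2/4 + 27.5^2/3) - 3*14
     = 0.065934 * 708.75 - 42
     = 4.730769.
Step 4: Ties present; correction factor C = 1 - 6/(13^3 - 13) = 0.997253. Corrected H = 4.730769 / 0.997253 = 4.743802.
Step 5: Under H0, H ~ chi^2(3); p-value = 0.191548.
Step 6: alpha = 0.1. fail to reject H0.

H = 4.7438, df = 3, p = 0.191548, fail to reject H0.


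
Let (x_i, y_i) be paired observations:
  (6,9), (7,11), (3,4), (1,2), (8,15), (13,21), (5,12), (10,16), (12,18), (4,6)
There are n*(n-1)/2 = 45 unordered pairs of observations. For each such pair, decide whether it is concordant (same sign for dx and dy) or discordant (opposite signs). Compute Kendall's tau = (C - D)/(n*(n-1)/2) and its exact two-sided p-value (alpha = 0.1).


Step 1: Enumerate the 45 unordered pairs (i,j) with i<j and classify each by sign(x_j-x_i) * sign(y_j-y_i).
  (1,2):dx=+1,dy=+2->C; (1,3):dx=-3,dy=-5->C; (1,4):dx=-5,dy=-7->C; (1,5):dx=+2,dy=+6->C
  (1,6):dx=+7,dy=+12->C; (1,7):dx=-1,dy=+3->D; (1,8):dx=+4,dy=+7->C; (1,9):dx=+6,dy=+9->C
  (1,10):dx=-2,dy=-3->C; (2,3):dx=-4,dy=-7->C; (2,4):dx=-6,dy=-9->C; (2,5):dx=+1,dy=+4->C
  (2,6):dx=+6,dy=+10->C; (2,7):dx=-2,dy=+1->D; (2,8):dx=+3,dy=+5->C; (2,9):dx=+5,dy=+7->C
  (2,10):dx=-3,dy=-5->C; (3,4):dx=-2,dy=-2->C; (3,5):dx=+5,dy=+11->C; (3,6):dx=+10,dy=+17->C
  (3,7):dx=+2,dy=+8->C; (3,8):dx=+7,dy=+12->C; (3,9):dx=+9,dy=+14->C; (3,10):dx=+1,dy=+2->C
  (4,5):dx=+7,dy=+13->C; (4,6):dx=+12,dy=+19->C; (4,7):dx=+4,dy=+10->C; (4,8):dx=+9,dy=+14->C
  (4,9):dx=+11,dy=+16->C; (4,10):dx=+3,dy=+4->C; (5,6):dx=+5,dy=+6->C; (5,7):dx=-3,dy=-3->C
  (5,8):dx=+2,dy=+1->C; (5,9):dx=+4,dy=+3->C; (5,10):dx=-4,dy=-9->C; (6,7):dx=-8,dy=-9->C
  (6,8):dx=-3,dy=-5->C; (6,9):dx=-1,dy=-3->C; (6,10):dx=-9,dy=-15->C; (7,8):dx=+5,dy=+4->C
  (7,9):dx=+7,dy=+6->C; (7,10):dx=-1,dy=-6->C; (8,9):dx=+2,dy=+2->C; (8,10):dx=-6,dy=-10->C
  (9,10):dx=-8,dy=-12->C
Step 2: C = 43, D = 2, total pairs = 45.
Step 3: tau = (C - D)/(n(n-1)/2) = (43 - 2)/45 = 0.911111.
Step 4: Exact two-sided p-value (enumerate n! = 3628800 permutations of y under H0): p = 0.000030.
Step 5: alpha = 0.1. reject H0.

tau_b = 0.9111 (C=43, D=2), p = 0.000030, reject H0.
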